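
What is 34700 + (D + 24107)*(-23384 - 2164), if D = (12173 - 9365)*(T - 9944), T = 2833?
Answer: 509518642088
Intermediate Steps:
D = -19967688 (D = (12173 - 9365)*(2833 - 9944) = 2808*(-7111) = -19967688)
34700 + (D + 24107)*(-23384 - 2164) = 34700 + (-19967688 + 24107)*(-23384 - 2164) = 34700 - 19943581*(-25548) = 34700 + 509518607388 = 509518642088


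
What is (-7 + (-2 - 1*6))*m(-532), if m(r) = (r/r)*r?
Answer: 7980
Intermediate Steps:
m(r) = r (m(r) = 1*r = r)
(-7 + (-2 - 1*6))*m(-532) = (-7 + (-2 - 1*6))*(-532) = (-7 + (-2 - 6))*(-532) = (-7 - 8)*(-532) = -15*(-532) = 7980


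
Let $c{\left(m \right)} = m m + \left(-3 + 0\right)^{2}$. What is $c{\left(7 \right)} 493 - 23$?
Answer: $28571$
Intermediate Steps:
$c{\left(m \right)} = 9 + m^{2}$ ($c{\left(m \right)} = m^{2} + \left(-3\right)^{2} = m^{2} + 9 = 9 + m^{2}$)
$c{\left(7 \right)} 493 - 23 = \left(9 + 7^{2}\right) 493 - 23 = \left(9 + 49\right) 493 - 23 = 58 \cdot 493 - 23 = 28594 - 23 = 28571$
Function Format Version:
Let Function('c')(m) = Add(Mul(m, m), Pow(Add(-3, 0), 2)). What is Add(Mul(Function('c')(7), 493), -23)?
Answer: 28571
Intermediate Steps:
Function('c')(m) = Add(9, Pow(m, 2)) (Function('c')(m) = Add(Pow(m, 2), Pow(-3, 2)) = Add(Pow(m, 2), 9) = Add(9, Pow(m, 2)))
Add(Mul(Function('c')(7), 493), -23) = Add(Mul(Add(9, Pow(7, 2)), 493), -23) = Add(Mul(Add(9, 49), 493), -23) = Add(Mul(58, 493), -23) = Add(28594, -23) = 28571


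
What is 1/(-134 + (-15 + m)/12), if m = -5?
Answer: -3/407 ≈ -0.0073710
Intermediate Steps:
1/(-134 + (-15 + m)/12) = 1/(-134 + (-15 - 5)/12) = 1/(-134 + (1/12)*(-20)) = 1/(-134 - 5/3) = 1/(-407/3) = -3/407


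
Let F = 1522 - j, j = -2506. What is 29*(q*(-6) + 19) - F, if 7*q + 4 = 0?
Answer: -23643/7 ≈ -3377.6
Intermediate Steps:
q = -4/7 (q = -4/7 + (⅐)*0 = -4/7 + 0 = -4/7 ≈ -0.57143)
F = 4028 (F = 1522 - 1*(-2506) = 1522 + 2506 = 4028)
29*(q*(-6) + 19) - F = 29*(-4/7*(-6) + 19) - 1*4028 = 29*(24/7 + 19) - 4028 = 29*(157/7) - 4028 = 4553/7 - 4028 = -23643/7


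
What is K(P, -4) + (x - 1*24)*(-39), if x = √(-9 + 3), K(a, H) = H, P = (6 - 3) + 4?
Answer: 932 - 39*I*√6 ≈ 932.0 - 95.53*I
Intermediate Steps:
P = 7 (P = 3 + 4 = 7)
x = I*√6 (x = √(-6) = I*√6 ≈ 2.4495*I)
K(P, -4) + (x - 1*24)*(-39) = -4 + (I*√6 - 1*24)*(-39) = -4 + (I*√6 - 24)*(-39) = -4 + (-24 + I*√6)*(-39) = -4 + (936 - 39*I*√6) = 932 - 39*I*√6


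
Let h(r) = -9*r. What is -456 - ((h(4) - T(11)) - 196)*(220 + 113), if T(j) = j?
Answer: 80463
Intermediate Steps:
-456 - ((h(4) - T(11)) - 196)*(220 + 113) = -456 - ((-9*4 - 1*11) - 196)*(220 + 113) = -456 - ((-36 - 11) - 196)*333 = -456 - (-47 - 196)*333 = -456 - (-243)*333 = -456 - 1*(-80919) = -456 + 80919 = 80463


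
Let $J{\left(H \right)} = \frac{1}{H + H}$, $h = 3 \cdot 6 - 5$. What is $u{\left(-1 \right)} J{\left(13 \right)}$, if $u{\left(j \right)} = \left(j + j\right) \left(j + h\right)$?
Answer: $- \frac{12}{13} \approx -0.92308$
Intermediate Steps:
$h = 13$ ($h = 18 - 5 = 13$)
$J{\left(H \right)} = \frac{1}{2 H}$
$u{\left(j \right)} = 2 j \left(13 + j\right)$ ($u{\left(j \right)} = \left(j + j\right) \left(j + 13\right) = 2 j \left(13 + j\right)$)
$u{\left(-1 \right)} J{\left(13 \right)} = 2 \left(-1\right) \left(13 - 1\right) \frac{1}{2 \cdot 13} = 2 \left(-1\right) 12 \cdot \frac{1}{2} \cdot \frac{1}{13} = \left(-24\right) \frac{1}{26} = - \frac{12}{13}$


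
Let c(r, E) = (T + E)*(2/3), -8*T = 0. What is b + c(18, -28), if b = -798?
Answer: -2450/3 ≈ -816.67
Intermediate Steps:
T = 0 (T = -⅛*0 = 0)
c(r, E) = 2*E/3 (c(r, E) = (0 + E)*(2/3) = E*(2*(⅓)) = E*(⅔) = 2*E/3)
b + c(18, -28) = -798 + (⅔)*(-28) = -798 - 56/3 = -2450/3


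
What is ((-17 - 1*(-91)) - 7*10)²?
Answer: 16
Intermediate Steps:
((-17 - 1*(-91)) - 7*10)² = ((-17 + 91) - 70)² = (74 - 70)² = 4² = 16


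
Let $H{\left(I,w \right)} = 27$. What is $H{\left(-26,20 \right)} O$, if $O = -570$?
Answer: $-15390$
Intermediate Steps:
$H{\left(-26,20 \right)} O = 27 \left(-570\right) = -15390$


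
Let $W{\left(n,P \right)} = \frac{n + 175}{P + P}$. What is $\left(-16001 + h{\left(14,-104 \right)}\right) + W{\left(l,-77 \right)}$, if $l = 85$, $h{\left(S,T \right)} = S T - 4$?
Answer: $- \frac{1344627}{77} \approx -17463.0$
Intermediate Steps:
$h{\left(S,T \right)} = -4 + S T$
$W{\left(n,P \right)} = \frac{175 + n}{2 P}$
$\left(-16001 + h{\left(14,-104 \right)}\right) + W{\left(l,-77 \right)} = \left(-16001 + \left(-4 + 14 \left(-104\right)\right)\right) + \frac{175 + 85}{2 \left(-77\right)} = \left(-16001 - 1460\right) + \frac{1}{2} \left(- \frac{1}{77}\right) 260 = \left(-16001 - 1460\right) - \frac{130}{77} = -17461 - \frac{130}{77} = - \frac{1344627}{77}$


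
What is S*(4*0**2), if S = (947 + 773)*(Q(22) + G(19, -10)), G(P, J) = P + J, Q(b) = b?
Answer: 0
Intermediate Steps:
G(P, J) = J + P
S = 53320 (S = (947 + 773)*(22 + (-10 + 19)) = 1720*(22 + 9) = 1720*31 = 53320)
S*(4*0**2) = 53320*(4*0**2) = 53320*(4*0) = 53320*0 = 0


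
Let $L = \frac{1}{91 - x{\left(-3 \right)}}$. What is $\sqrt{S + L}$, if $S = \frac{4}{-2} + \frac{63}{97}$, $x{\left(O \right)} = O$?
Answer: $\frac{i \sqrt{111394606}}{9118} \approx 1.1575 i$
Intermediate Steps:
$S = - \frac{131}{97}$ ($S = 4 \left(- \frac{1}{2}\right) + 63 \cdot \frac{1}{97} = -2 + \frac{63}{97} = - \frac{131}{97} \approx -1.3505$)
$L = \frac{1}{94}$ ($L = \frac{1}{91 - -3} = \frac{1}{91 + 3} = \frac{1}{94} \approx 0.010638$)
$\sqrt{S + L} = \sqrt{- \frac{131}{97} + \frac{1}{94}} = \sqrt{- \frac{12217}{9118}} = \frac{i \sqrt{111394606}}{9118}$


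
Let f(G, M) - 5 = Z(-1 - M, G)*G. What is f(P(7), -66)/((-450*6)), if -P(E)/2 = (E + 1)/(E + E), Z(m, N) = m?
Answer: 97/3780 ≈ 0.025661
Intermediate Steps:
P(E) = -(1 + E)/E (P(E) = -2*(E + 1)/(E + E) = -2*(1 + E)/(2*E) = -2*(1 + E)*1/(2*E) = -(1 + E)/E)
f(G, M) = 5 + G*(-1 - M) (f(G, M) = 5 + (-1 - M)*G = 5 + G*(-1 - M))
f(P(7), -66)/((-450*6)) = (5 - (-1 - 1*7)/7*(1 - 66))/((-450*6)) = (5 - 1*(-1 - 7)/7*(-65))/(-2700) = (5 - 1*(⅐)*(-8)*(-65))*(-1/2700) = (5 - 1*(-8/7)*(-65))*(-1/2700) = (5 - 520/7)*(-1/2700) = -485/7*(-1/2700) = 97/3780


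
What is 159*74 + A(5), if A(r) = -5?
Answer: 11761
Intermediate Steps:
159*74 + A(5) = 159*74 - 5 = 11766 - 5 = 11761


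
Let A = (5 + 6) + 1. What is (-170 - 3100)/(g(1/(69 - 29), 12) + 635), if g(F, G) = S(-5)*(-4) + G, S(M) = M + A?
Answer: -3270/619 ≈ -5.2827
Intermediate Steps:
A = 12 (A = 11 + 1 = 12)
S(M) = 12 + M (S(M) = M + 12 = 12 + M)
g(F, G) = -28 + G (g(F, G) = (12 - 5)*(-4) + G = 7*(-4) + G = -28 + G)
(-170 - 3100)/(g(1/(69 - 29), 12) + 635) = (-170 - 3100)/((-28 + 12) + 635) = -3270/(-16 + 635) = -3270/619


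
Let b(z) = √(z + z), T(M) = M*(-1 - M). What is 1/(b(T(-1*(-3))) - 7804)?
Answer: -1951/15225610 - I*√6/30451220 ≈ -0.00012814 - 8.044e-8*I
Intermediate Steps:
b(z) = √2*√z (b(z) = √(2*z) = √2*√z)
1/(b(T(-1*(-3))) - 7804) = 1/(√2*√(-(-1*(-3))*(1 - 1*(-3))) - 7804) = 1/(√2*√(-1*3*(1 + 3)) - 7804) = 1/(√2*√(-1*3*4) - 7804) = 1/(√2*√(-12) - 7804) = 1/(√2*(2*I*√3) - 7804) = 1/(2*I*√6 - 7804) = 1/(-7804 + 2*I*√6)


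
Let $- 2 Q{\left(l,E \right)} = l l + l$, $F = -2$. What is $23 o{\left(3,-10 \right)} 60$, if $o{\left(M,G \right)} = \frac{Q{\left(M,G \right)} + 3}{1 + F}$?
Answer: $4140$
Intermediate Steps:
$Q{\left(l,E \right)} = - \frac{l}{2} - \frac{l^{2}}{2}$ ($Q{\left(l,E \right)} = - \frac{l l + l}{2} = - \frac{l^{2} + l}{2} = - \frac{l + l^{2}}{2} = - \frac{l}{2} - \frac{l^{2}}{2}$)
$o{\left(M,G \right)} = -3 + \frac{M \left(1 + M\right)}{2}$ ($o{\left(M,G \right)} = \frac{- \frac{M \left(1 + M\right)}{2} + 3}{1 - 2} = \frac{3 - \frac{M \left(1 + M\right)}{2}}{-1} = \left(3 - \frac{M \left(1 + M\right)}{2}\right) \left(-1\right) = -3 + \frac{M \left(1 + M\right)}{2}$)
$23 o{\left(3,-10 \right)} 60 = 23 \left(-3 + \frac{1}{2} \cdot 3 \left(1 + 3\right)\right) 60 = 23 \left(-3 + \frac{1}{2} \cdot 3 \cdot 4\right) 60 = 23 \left(-3 + 6\right) 60 = 23 \cdot 3 \cdot 60 = 69 \cdot 60 = 4140$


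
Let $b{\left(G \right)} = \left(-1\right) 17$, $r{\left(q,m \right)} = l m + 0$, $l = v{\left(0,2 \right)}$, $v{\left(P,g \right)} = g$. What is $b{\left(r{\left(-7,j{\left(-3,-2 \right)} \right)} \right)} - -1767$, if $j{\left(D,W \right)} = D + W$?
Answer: $1750$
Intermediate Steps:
$l = 2$
$r{\left(q,m \right)} = 2 m$ ($r{\left(q,m \right)} = 2 m + 0 = 2 m$)
$b{\left(G \right)} = -17$
$b{\left(r{\left(-7,j{\left(-3,-2 \right)} \right)} \right)} - -1767 = -17 - -1767 = -17 + 1767 = 1750$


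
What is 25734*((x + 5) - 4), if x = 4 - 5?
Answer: 0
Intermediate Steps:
x = -1
25734*((x + 5) - 4) = 25734*((-1 + 5) - 4) = 25734*(4 - 4) = 25734*0 = 0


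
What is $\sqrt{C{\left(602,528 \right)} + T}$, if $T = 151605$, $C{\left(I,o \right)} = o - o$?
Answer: $3 \sqrt{16845} \approx 389.36$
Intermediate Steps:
$C{\left(I,o \right)} = 0$
$\sqrt{C{\left(602,528 \right)} + T} = \sqrt{0 + 151605} = \sqrt{151605} = 3 \sqrt{16845}$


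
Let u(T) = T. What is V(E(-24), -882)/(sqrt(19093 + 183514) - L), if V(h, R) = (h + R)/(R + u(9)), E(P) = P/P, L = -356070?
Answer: 104565890/36894621907263 - 20263*sqrt(383)/110683865721789 ≈ 2.8306e-6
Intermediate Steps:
E(P) = 1
V(h, R) = (R + h)/(9 + R) (V(h, R) = (h + R)/(R + 9) = (R + h)/(9 + R))
V(E(-24), -882)/(sqrt(19093 + 183514) - L) = ((-882 + 1)/(9 - 882))/(sqrt(19093 + 183514) - 1*(-356070)) = (-881/(-873))/(sqrt(202607) + 356070) = (-1/873*(-881))/(23*sqrt(383) + 356070) = 881/(873*(356070 + 23*sqrt(383)))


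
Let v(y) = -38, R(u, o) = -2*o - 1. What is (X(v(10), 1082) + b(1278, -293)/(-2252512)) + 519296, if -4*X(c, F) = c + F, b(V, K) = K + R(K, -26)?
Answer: 584566283081/1126256 ≈ 5.1904e+5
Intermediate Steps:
R(u, o) = -1 - 2*o
b(V, K) = 51 + K (b(V, K) = K + (-1 - 2*(-26)) = K + (-1 + 52) = K + 51 = 51 + K)
X(c, F) = -F/4 - c/4 (X(c, F) = -(c + F)/4 = -(F + c)/4 = -F/4 - c/4)
(X(v(10), 1082) + b(1278, -293)/(-2252512)) + 519296 = ((-¼*1082 - ¼*(-38)) + (51 - 293)/(-2252512)) + 519296 = ((-541/2 + 19/2) - 242*(-1/2252512)) + 519296 = (-261 + 121/1126256) + 519296 = -293952695/1126256 + 519296 = 584566283081/1126256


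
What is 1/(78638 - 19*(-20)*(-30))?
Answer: 1/67238 ≈ 1.4873e-5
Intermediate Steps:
1/(78638 - 19*(-20)*(-30)) = 1/(78638 + 380*(-30)) = 1/(78638 - 11400) = 1/67238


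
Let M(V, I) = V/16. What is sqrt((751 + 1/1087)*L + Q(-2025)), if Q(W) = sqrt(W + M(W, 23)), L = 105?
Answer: sqrt(372690950520 + 53170605*I*sqrt(17))/2174 ≈ 280.81 + 0.082591*I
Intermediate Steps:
M(V, I) = V/16 (M(V, I) = V*(1/16) = V/16)
Q(W) = sqrt(17)*sqrt(W)/4 (Q(W) = sqrt(W + W/16) = sqrt(17*W/16) = sqrt(17)*sqrt(W)/4)
sqrt((751 + 1/1087)*L + Q(-2025)) = sqrt((751 + 1/1087)*105 + sqrt(17)*sqrt(-2025)/4) = sqrt((751 + 1/1087)*105 + sqrt(17)*(45*I)/4) = sqrt((816338/1087)*105 + 45*I*sqrt(17)/4) = sqrt(85715490/1087 + 45*I*sqrt(17)/4)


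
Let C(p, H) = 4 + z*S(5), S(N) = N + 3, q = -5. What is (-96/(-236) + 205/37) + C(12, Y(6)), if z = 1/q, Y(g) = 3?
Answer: 91111/10915 ≈ 8.3473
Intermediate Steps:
S(N) = 3 + N
z = -1/5 (z = 1/(-5) = -1/5 ≈ -0.20000)
C(p, H) = 12/5 (C(p, H) = 4 - (3 + 5)/5 = 4 - 1/5*8 = 4 - 8/5 = 12/5)
(-96/(-236) + 205/37) + C(12, Y(6)) = (-96/(-236) + 205/37) + 12/5 = (-96*(-1/236) + 205*(1/37)) + 12/5 = (24/59 + 205/37) + 12/5 = 12983/2183 + 12/5 = 91111/10915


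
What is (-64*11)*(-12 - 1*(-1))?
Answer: 7744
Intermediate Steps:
(-64*11)*(-12 - 1*(-1)) = -704*(-12 + 1) = -704*(-11) = 7744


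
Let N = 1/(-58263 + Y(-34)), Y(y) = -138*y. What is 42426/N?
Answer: -2272803246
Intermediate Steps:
N = -1/53571 (N = 1/(-58263 - 138*(-34)) = 1/(-58263 + 4692) = 1/(-53571) = -1/53571 ≈ -1.8667e-5)
42426/N = 42426/(-1/53571) = 42426*(-53571) = -2272803246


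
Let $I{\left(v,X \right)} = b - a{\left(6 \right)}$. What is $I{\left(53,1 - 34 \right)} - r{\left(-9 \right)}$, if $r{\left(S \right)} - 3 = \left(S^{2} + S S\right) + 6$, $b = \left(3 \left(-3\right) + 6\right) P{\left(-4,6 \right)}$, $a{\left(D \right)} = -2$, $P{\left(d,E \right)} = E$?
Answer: $-187$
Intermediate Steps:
$b = -18$ ($b = \left(3 \left(-3\right) + 6\right) 6 = \left(-9 + 6\right) 6 = \left(-3\right) 6 = -18$)
$I{\left(v,X \right)} = -16$ ($I{\left(v,X \right)} = -18 - -2 = -18 + 2 = -16$)
$r{\left(S \right)} = 9 + 2 S^{2}$ ($r{\left(S \right)} = 3 + \left(\left(S^{2} + S S\right) + 6\right) = 3 + \left(\left(S^{2} + S^{2}\right) + 6\right) = 3 + \left(2 S^{2} + 6\right) = 3 + \left(6 + 2 S^{2}\right) = 9 + 2 S^{2}$)
$I{\left(53,1 - 34 \right)} - r{\left(-9 \right)} = -16 - \left(9 + 2 \left(-9\right)^{2}\right) = -16 - \left(9 + 2 \cdot 81\right) = -16 - \left(9 + 162\right) = -16 - 171 = -187$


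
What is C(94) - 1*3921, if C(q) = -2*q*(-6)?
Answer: -2793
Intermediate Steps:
C(q) = 12*q
C(94) - 1*3921 = 12*94 - 1*3921 = 1128 - 3921 = -2793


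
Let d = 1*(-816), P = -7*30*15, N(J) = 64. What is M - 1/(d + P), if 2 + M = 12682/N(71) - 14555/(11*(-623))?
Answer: 86224996951/434863968 ≈ 198.28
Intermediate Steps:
P = -3150 (P = -210*15 = -3150)
d = -816
M = 43482041/219296 (M = -2 + (12682/64 - 14555/(11*(-623))) = -2 + (12682*(1/64) - 14555/(-6853)) = -2 + (6341/32 - 14555*(-1/6853)) = -2 + (6341/32 + 14555/6853) = -2 + 43920633/219296 = 43482041/219296 ≈ 198.28)
M - 1/(d + P) = 43482041/219296 - 1/(-816 - 3150) = 43482041/219296 - 1/(-3966) = 43482041/219296 - 1*(-1/3966) = 43482041/219296 + 1/3966 = 86224996951/434863968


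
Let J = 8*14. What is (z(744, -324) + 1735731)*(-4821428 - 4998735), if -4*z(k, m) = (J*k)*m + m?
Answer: -83327814716940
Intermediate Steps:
J = 112
z(k, m) = -m/4 - 28*k*m (z(k, m) = -((112*k)*m + m)/4 = -(112*k*m + m)/4 = -(m + 112*k*m)/4 = -m/4 - 28*k*m)
(z(744, -324) + 1735731)*(-4821428 - 4998735) = (-¼*(-324)*(1 + 112*744) + 1735731)*(-4821428 - 4998735) = (-¼*(-324)*(1 + 83328) + 1735731)*(-9820163) = (-¼*(-324)*83329 + 1735731)*(-9820163) = (6749649 + 1735731)*(-9820163) = 8485380*(-9820163) = -83327814716940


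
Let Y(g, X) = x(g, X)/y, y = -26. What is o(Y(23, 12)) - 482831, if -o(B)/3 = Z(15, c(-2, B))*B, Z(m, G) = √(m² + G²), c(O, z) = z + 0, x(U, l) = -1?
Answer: -482831 - 3*√152101/676 ≈ -4.8283e+5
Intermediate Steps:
Y(g, X) = 1/26 (Y(g, X) = -1/(-26) = -1*(-1/26) = 1/26)
c(O, z) = z
Z(m, G) = √(G² + m²)
o(B) = -3*B*√(225 + B²) (o(B) = -3*√(B² + 15²)*B = -3*√(B² + 225)*B = -3*√(225 + B²)*B = -3*B*√(225 + B²))
o(Y(23, 12)) - 482831 = -3*1/26*√(225 + (1/26)²) - 482831 = -3*1/26*√(225 + 1/676) - 482831 = -3*1/26*√(152101/676) - 482831 = -3*1/26*√152101/26 - 482831 = -3*√152101/676 - 482831 = -482831 - 3*√152101/676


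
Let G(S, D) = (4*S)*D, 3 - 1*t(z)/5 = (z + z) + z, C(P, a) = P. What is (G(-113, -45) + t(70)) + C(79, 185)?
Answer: 19384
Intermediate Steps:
t(z) = 15 - 15*z (t(z) = 15 - 5*((z + z) + z) = 15 - 5*(2*z + z) = 15 - 15*z)
G(S, D) = 4*D*S
(G(-113, -45) + t(70)) + C(79, 185) = (4*(-45)*(-113) + (15 - 15*70)) + 79 = (20340 + (15 - 1050)) + 79 = (20340 - 1035) + 79 = 19305 + 79 = 19384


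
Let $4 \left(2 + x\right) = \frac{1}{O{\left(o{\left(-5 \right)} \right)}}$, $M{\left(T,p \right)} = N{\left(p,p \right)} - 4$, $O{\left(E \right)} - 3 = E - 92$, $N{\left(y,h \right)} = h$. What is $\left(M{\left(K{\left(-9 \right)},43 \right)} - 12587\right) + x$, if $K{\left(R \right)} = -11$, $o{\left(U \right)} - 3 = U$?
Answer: $- \frac{4568201}{364} \approx -12550.0$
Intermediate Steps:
$o{\left(U \right)} = 3 + U$
$O{\left(E \right)} = -89 + E$ ($O{\left(E \right)} = 3 + \left(E - 92\right) = 3 + \left(-92 + E\right) = -89 + E$)
$M{\left(T,p \right)} = -4 + p$ ($M{\left(T,p \right)} = p - 4 = -4 + p$)
$x = - \frac{729}{364}$ ($x = -2 + \frac{1}{4 \left(-89 + \left(3 - 5\right)\right)} = -2 + \frac{1}{4 \left(-89 - 2\right)} = -2 + \frac{1}{4 \left(-91\right)} = -2 + \frac{1}{4} \left(- \frac{1}{91}\right) = -2 - \frac{1}{364} = - \frac{729}{364} \approx -2.0027$)
$\left(M{\left(K{\left(-9 \right)},43 \right)} - 12587\right) + x = \left(\left(-4 + 43\right) - 12587\right) - \frac{729}{364} = \left(39 - 12587\right) - \frac{729}{364} = -12548 - \frac{729}{364} = - \frac{4568201}{364}$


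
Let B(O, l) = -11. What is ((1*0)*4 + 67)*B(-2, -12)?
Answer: -737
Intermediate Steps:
((1*0)*4 + 67)*B(-2, -12) = ((1*0)*4 + 67)*(-11) = (0*4 + 67)*(-11) = (0 + 67)*(-11) = 67*(-11) = -737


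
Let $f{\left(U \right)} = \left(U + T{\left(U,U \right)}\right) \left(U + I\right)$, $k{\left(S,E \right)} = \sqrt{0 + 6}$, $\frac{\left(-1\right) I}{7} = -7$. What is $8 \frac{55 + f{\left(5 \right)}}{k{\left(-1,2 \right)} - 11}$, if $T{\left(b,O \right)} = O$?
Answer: $- \frac{10472}{23} - \frac{952 \sqrt{6}}{23} \approx -556.69$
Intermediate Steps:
$I = 49$ ($I = \left(-7\right) \left(-7\right) = 49$)
$k{\left(S,E \right)} = \sqrt{6}$
$f{\left(U \right)} = 2 U \left(49 + U\right)$ ($f{\left(U \right)} = \left(U + U\right) \left(U + 49\right) = 2 U \left(49 + U\right)$)
$8 \frac{55 + f{\left(5 \right)}}{k{\left(-1,2 \right)} - 11} = 8 \frac{55 + 2 \cdot 5 \left(49 + 5\right)}{\sqrt{6} - 11} = 8 \frac{55 + 2 \cdot 5 \cdot 54}{-11 + \sqrt{6}} = 8 \frac{55 + 540}{-11 + \sqrt{6}} = 8 \frac{595}{-11 + \sqrt{6}} = \frac{4760}{-11 + \sqrt{6}}$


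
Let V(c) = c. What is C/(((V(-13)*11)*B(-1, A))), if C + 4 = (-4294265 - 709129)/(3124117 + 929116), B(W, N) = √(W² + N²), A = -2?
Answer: 21216326*√5/2898061595 ≈ 0.016370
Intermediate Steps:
B(W, N) = √(N² + W²)
C = -21216326/4053233 (C = -4 + (-4294265 - 709129)/(3124117 + 929116) = -4 - 5003394/4053233 = -21216326/4053233 ≈ -5.2344)
C/(((V(-13)*11)*B(-1, A))) = -21216326*(-1/(143*√((-2)² + (-1)²)))/4053233 = -21216326*(-1/(143*√(4 + 1)))/4053233 = -21216326*(-√5/715)/4053233 = -(-21216326)*√5/2898061595 = 21216326*√5/2898061595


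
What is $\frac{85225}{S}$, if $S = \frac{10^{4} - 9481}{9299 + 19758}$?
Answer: $\frac{2476382825}{519} \approx 4.7714 \cdot 10^{6}$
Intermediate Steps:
$S = \frac{519}{29057}$ ($S = \frac{10000 - 9481}{29057} = 519 \cdot \frac{1}{29057} = \frac{519}{29057} \approx 0.017861$)
$\frac{85225}{S} = \frac{85225}{\frac{519}{29057}} = 85225 \cdot \frac{29057}{519} = \frac{2476382825}{519}$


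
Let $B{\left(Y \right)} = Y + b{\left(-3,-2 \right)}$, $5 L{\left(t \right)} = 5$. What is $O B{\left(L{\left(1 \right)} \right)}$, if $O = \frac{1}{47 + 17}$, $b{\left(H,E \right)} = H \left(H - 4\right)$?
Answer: $\frac{11}{32} \approx 0.34375$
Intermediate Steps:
$L{\left(t \right)} = 1$ ($L{\left(t \right)} = \frac{1}{5} \cdot 5 = 1$)
$b{\left(H,E \right)} = H \left(-4 + H\right)$
$B{\left(Y \right)} = 21 + Y$ ($B{\left(Y \right)} = Y - 3 \left(-4 - 3\right) = Y - -21 = Y + 21 = 21 + Y$)
$O = \frac{1}{64} \approx 0.015625$
$O B{\left(L{\left(1 \right)} \right)} = \frac{21 + 1}{64} = \frac{1}{64} \cdot 22 = \frac{11}{32}$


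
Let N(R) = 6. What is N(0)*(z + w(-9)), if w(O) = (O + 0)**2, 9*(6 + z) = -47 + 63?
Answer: 1382/3 ≈ 460.67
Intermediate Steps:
z = -38/9 (z = -6 + (-47 + 63)/9 = -6 + (1/9)*16 = -6 + 16/9 = -38/9 ≈ -4.2222)
w(O) = O**2
N(0)*(z + w(-9)) = 6*(-38/9 + (-9)**2) = 6*(-38/9 + 81) = 6*(691/9) = 1382/3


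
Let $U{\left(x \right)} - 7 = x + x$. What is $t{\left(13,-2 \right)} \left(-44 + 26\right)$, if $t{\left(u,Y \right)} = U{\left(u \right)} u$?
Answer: $-7722$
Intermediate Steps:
$U{\left(x \right)} = 7 + 2 x$ ($U{\left(x \right)} = 7 + \left(x + x\right) = 7 + 2 x$)
$t{\left(u,Y \right)} = u \left(7 + 2 u\right)$ ($t{\left(u,Y \right)} = \left(7 + 2 u\right) u = u \left(7 + 2 u\right)$)
$t{\left(13,-2 \right)} \left(-44 + 26\right) = 13 \left(7 + 2 \cdot 13\right) \left(-44 + 26\right) = 13 \left(7 + 26\right) \left(-18\right) = 13 \cdot 33 \left(-18\right) = 429 \left(-18\right) = -7722$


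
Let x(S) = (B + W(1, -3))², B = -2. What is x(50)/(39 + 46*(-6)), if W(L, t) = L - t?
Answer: -4/237 ≈ -0.016878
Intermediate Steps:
x(S) = 4 (x(S) = (-2 + (1 - 1*(-3)))² = (-2 + (1 + 3))² = (-2 + 4)² = 2² = 4)
x(50)/(39 + 46*(-6)) = 4/(39 + 46*(-6)) = 4/(39 - 276) = 4/(-237) = 4*(-1/237) = -4/237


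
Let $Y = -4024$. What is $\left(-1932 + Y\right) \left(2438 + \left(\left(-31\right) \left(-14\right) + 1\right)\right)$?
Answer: $-17111588$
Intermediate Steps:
$\left(-1932 + Y\right) \left(2438 + \left(\left(-31\right) \left(-14\right) + 1\right)\right) = \left(-1932 - 4024\right) \left(2438 + \left(\left(-31\right) \left(-14\right) + 1\right)\right) = - 5956 \left(2438 + \left(434 + 1\right)\right) = - 5956 \left(2438 + 435\right) = \left(-5956\right) 2873 = -17111588$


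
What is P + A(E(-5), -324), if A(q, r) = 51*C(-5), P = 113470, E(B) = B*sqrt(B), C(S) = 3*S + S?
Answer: 112450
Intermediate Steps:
C(S) = 4*S
E(B) = B**(3/2)
A(q, r) = -1020 (A(q, r) = 51*(4*(-5)) = 51*(-20) = -1020)
P + A(E(-5), -324) = 113470 - 1020 = 112450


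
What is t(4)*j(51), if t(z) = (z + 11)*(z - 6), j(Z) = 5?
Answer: -150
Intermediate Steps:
t(z) = (-6 + z)*(11 + z) (t(z) = (11 + z)*(-6 + z) = (-6 + z)*(11 + z))
t(4)*j(51) = (-66 + 4² + 5*4)*5 = (-66 + 16 + 20)*5 = -30*5 = -150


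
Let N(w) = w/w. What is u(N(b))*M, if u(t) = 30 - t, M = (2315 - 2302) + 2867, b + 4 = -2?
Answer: 83520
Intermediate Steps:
b = -6 (b = -4 - 2 = -6)
N(w) = 1
M = 2880 (M = 13 + 2867 = 2880)
u(N(b))*M = (30 - 1*1)*2880 = (30 - 1)*2880 = 29*2880 = 83520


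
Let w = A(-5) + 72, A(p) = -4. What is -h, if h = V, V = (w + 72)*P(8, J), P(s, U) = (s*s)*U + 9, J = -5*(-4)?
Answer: -180460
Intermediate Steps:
J = 20
P(s, U) = 9 + U*s² (P(s, U) = s²*U + 9 = U*s² + 9 = 9 + U*s²)
w = 68 (w = -4 + 72 = 68)
V = 180460 (V = (68 + 72)*(9 + 20*8²) = 140*(9 + 20*64) = 140*(9 + 1280) = 140*1289 = 180460)
h = 180460
-h = -1*180460 = -180460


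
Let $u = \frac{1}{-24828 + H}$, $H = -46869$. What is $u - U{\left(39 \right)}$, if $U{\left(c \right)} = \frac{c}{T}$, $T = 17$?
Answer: $- \frac{2796200}{1218849} \approx -2.2941$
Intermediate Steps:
$U{\left(c \right)} = \frac{c}{17}$
$u = - \frac{1}{71697}$ ($u = \frac{1}{-24828 - 46869} = \frac{1}{-71697} = - \frac{1}{71697} \approx -1.3948 \cdot 10^{-5}$)
$u - U{\left(39 \right)} = - \frac{1}{71697} - \frac{1}{17} \cdot 39 = - \frac{1}{71697} - \frac{39}{17} = - \frac{2796200}{1218849}$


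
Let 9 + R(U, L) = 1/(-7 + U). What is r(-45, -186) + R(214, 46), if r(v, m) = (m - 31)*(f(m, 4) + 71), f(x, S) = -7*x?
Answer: -61675649/207 ≈ -2.9795e+5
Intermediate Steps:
R(U, L) = -9 + 1/(-7 + U)
r(v, m) = (-31 + m)*(71 - 7*m) (r(v, m) = (m - 31)*(-7*m + 71) = (-31 + m)*(71 - 7*m))
r(-45, -186) + R(214, 46) = (-2201 - 7*(-186)² + 288*(-186)) + (64 - 9*214)/(-7 + 214) = (-2201 - 7*34596 - 53568) + (64 - 1926)/207 = (-2201 - 242172 - 53568) + (1/207)*(-1862) = -297941 - 1862/207 = -61675649/207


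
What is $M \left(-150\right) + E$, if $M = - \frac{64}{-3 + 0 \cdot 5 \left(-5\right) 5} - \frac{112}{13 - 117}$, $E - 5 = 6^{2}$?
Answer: $- \frac{43167}{13} \approx -3320.5$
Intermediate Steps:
$E = 41$ ($E = 5 + 6^{2} = 5 + 36 = 41$)
$M = \frac{874}{39}$ ($M = - \frac{64}{-3 + 0 \left(-5\right) 5} - \frac{112}{13 - 117} = - \frac{64}{-3 + 0 \cdot 5} - \frac{112}{-104} = - \frac{64}{-3 + 0} - - \frac{14}{13} = - \frac{64}{-3} + \frac{14}{13} = \left(-64\right) \left(- \frac{1}{3}\right) + \frac{14}{13} = \frac{64}{3} + \frac{14}{13} = \frac{874}{39} \approx 22.41$)
$M \left(-150\right) + E = \frac{874}{39} \left(-150\right) + 41 = - \frac{43700}{13} + 41 = - \frac{43167}{13}$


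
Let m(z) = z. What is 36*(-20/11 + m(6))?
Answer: 1656/11 ≈ 150.55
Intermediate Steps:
36*(-20/11 + m(6)) = 36*(-20/11 + 6) = 36*(46/11) = 1656/11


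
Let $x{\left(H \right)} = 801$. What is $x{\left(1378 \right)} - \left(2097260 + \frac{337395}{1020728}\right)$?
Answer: $- \frac{2139914739547}{1020728} \approx -2.0965 \cdot 10^{6}$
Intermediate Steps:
$x{\left(1378 \right)} - \left(2097260 + \frac{337395}{1020728}\right) = 801 - \left(2097260 + \frac{337395}{1020728}\right) = 801 - \frac{2140732342675}{1020728} = - \frac{2139914739547}{1020728}$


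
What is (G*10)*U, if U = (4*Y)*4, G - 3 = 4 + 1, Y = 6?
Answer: 7680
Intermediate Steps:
G = 8 (G = 3 + (4 + 1) = 3 + 5 = 8)
U = 96 (U = (4*6)*4 = 24*4 = 96)
(G*10)*U = (8*10)*96 = 80*96 = 7680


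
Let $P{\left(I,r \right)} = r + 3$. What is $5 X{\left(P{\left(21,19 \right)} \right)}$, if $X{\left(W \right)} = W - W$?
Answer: $0$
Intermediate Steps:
$P{\left(I,r \right)} = 3 + r$
$X{\left(W \right)} = 0$
$5 X{\left(P{\left(21,19 \right)} \right)} = 5 \cdot 0 = 0$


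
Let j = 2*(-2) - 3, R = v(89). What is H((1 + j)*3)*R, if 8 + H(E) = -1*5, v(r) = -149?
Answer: 1937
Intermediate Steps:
R = -149
j = -7 (j = -4 - 3 = -7)
H(E) = -13 (H(E) = -8 - 1*5 = -8 - 5 = -13)
H((1 + j)*3)*R = -13*(-149) = 1937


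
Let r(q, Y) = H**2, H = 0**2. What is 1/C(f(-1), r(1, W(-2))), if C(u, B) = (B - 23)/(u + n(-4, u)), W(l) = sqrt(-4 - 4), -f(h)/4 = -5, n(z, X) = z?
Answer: -16/23 ≈ -0.69565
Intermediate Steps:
f(h) = 20 (f(h) = -4*(-5) = 20)
W(l) = 2*I*sqrt(2) (W(l) = sqrt(-8) = 2*I*sqrt(2))
H = 0
r(q, Y) = 0 (r(q, Y) = 0**2 = 0)
C(u, B) = (-23 + B)/(-4 + u) (C(u, B) = (B - 23)/(u - 4) = (-23 + B)/(-4 + u))
1/C(f(-1), r(1, W(-2))) = 1/((-23 + 0)/(-4 + 20)) = 1/(-23/16) = -16/23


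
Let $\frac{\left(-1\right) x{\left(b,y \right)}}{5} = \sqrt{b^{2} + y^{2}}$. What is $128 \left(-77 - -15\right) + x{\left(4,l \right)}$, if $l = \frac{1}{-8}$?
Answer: $-7936 - \frac{25 \sqrt{41}}{8} \approx -7956.0$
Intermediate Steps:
$l = - \frac{1}{8} \approx -0.125$
$x{\left(b,y \right)} = - 5 \sqrt{b^{2} + y^{2}}$
$128 \left(-77 - -15\right) + x{\left(4,l \right)} = 128 \left(-77 - -15\right) - 5 \sqrt{4^{2} + \left(- \frac{1}{8}\right)^{2}} = 128 \left(-77 + 15\right) - 5 \sqrt{16 + \frac{1}{64}} = 128 \left(-62\right) - 5 \sqrt{\frac{1025}{64}} = -7936 - 5 \frac{5 \sqrt{41}}{8} = -7936 - \frac{25 \sqrt{41}}{8}$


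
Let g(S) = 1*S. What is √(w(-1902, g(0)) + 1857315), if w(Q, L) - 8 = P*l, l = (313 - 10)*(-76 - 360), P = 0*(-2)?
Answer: √1857323 ≈ 1362.8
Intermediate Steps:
g(S) = S
P = 0
l = -132108 (l = 303*(-436) = -132108)
w(Q, L) = 8 (w(Q, L) = 8 + 0*(-132108) = 8 + 0 = 8)
√(w(-1902, g(0)) + 1857315) = √(8 + 1857315) = √1857323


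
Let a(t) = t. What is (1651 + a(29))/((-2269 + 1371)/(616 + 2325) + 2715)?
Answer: 4940880/7983917 ≈ 0.61885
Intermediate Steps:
(1651 + a(29))/((-2269 + 1371)/(616 + 2325) + 2715) = (1651 + 29)/((-2269 + 1371)/(616 + 2325) + 2715) = 1680/(-898/2941 + 2715) = 1680/(7983917/2941) = 1680*(2941/7983917) = 4940880/7983917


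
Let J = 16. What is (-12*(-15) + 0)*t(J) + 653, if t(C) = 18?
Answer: 3893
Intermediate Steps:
(-12*(-15) + 0)*t(J) + 653 = (-12*(-15) + 0)*18 + 653 = (180 + 0)*18 + 653 = 180*18 + 653 = 3240 + 653 = 3893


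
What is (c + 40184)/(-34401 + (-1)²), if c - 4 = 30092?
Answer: -1757/860 ≈ -2.0430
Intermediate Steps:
c = 30096 (c = 4 + 30092 = 30096)
(c + 40184)/(-34401 + (-1)²) = (30096 + 40184)/(-34401 + (-1)²) = 70280/(-34401 + 1) = 70280/(-34400) = 70280*(-1/34400) = -1757/860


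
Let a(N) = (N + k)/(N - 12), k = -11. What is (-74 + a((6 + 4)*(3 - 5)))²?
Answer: 5461569/1024 ≈ 5333.6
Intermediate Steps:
a(N) = (-11 + N)/(-12 + N) (a(N) = (N - 11)/(N - 12) = (-11 + N)/(-12 + N))
(-74 + a((6 + 4)*(3 - 5)))² = (-74 + (-11 + (6 + 4)*(3 - 5))/(-12 + (6 + 4)*(3 - 5)))² = (-74 + (-11 + 10*(-2))/(-12 + 10*(-2)))² = (-74 + (-11 - 20)/(-12 - 20))² = (-74 - 31/(-32))² = (-74 - 1/32*(-31))² = (-74 + 31/32)² = (-2337/32)² = 5461569/1024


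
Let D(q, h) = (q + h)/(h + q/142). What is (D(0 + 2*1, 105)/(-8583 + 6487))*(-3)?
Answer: 22791/15627776 ≈ 0.0014584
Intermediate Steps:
D(q, h) = (h + q)/(h + q/142) (D(q, h) = (h + q)/(h + q*(1/142)) = (h + q)/(h + q/142))
(D(0 + 2*1, 105)/(-8583 + 6487))*(-3) = ((142*(105 + (0 + 2*1))/((0 + 2*1) + 142*105))/(-8583 + 6487))*(-3) = ((142*(105 + (0 + 2))/((0 + 2) + 14910))/(-2096))*(-3) = ((142*(105 + 2)/(2 + 14910))*(-1/2096))*(-3) = ((142*107/14912)*(-1/2096))*(-3) = ((142*(1/14912)*107)*(-1/2096))*(-3) = ((7597/7456)*(-1/2096))*(-3) = -7597/15627776*(-3) = 22791/15627776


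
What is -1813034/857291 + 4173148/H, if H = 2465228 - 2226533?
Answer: 3144840071438/204631075245 ≈ 15.368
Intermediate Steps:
H = 238695
-1813034/857291 + 4173148/H = -1813034/857291 + 4173148/238695 = 3144840071438/204631075245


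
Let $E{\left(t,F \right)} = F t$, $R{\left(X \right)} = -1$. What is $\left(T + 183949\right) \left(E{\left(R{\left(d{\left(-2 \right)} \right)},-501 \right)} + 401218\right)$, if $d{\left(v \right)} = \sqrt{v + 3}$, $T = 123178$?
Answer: $123378751313$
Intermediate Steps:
$d{\left(v \right)} = \sqrt{3 + v}$
$\left(T + 183949\right) \left(E{\left(R{\left(d{\left(-2 \right)} \right)},-501 \right)} + 401218\right) = \left(123178 + 183949\right) \left(\left(-501\right) \left(-1\right) + 401218\right) = 307127 \left(501 + 401218\right) = 307127 \cdot 401719 = 123378751313$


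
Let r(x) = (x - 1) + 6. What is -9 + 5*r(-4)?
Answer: -4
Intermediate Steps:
r(x) = 5 + x (r(x) = (-1 + x) + 6 = 5 + x)
-9 + 5*r(-4) = -9 + 5*(5 - 4) = -9 + 5*1 = -9 + 5 = -4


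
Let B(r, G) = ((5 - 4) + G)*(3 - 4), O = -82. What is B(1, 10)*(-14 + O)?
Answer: 1056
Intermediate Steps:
B(r, G) = -1 - G (B(r, G) = (1 + G)*(-1) = -1 - G)
B(1, 10)*(-14 + O) = (-1 - 1*10)*(-14 - 82) = (-1 - 10)*(-96) = -11*(-96) = 1056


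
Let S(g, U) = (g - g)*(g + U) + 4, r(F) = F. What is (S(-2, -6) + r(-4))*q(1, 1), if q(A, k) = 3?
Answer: 0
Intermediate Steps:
S(g, U) = 4 (S(g, U) = 0*(U + g) + 4 = 0 + 4 = 4)
(S(-2, -6) + r(-4))*q(1, 1) = (4 - 4)*3 = 0*3 = 0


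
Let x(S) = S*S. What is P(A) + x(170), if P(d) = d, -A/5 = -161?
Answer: 29705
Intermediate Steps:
A = 805 (A = -5*(-161) = 805)
x(S) = S²
P(A) + x(170) = 805 + 170² = 805 + 28900 = 29705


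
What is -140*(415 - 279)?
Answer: -19040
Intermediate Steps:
-140*(415 - 279) = -140*136 = -19040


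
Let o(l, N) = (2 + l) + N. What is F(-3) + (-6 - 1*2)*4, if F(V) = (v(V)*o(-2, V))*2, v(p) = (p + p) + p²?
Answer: -50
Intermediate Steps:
o(l, N) = 2 + N + l
v(p) = p² + 2*p (v(p) = 2*p + p² = p² + 2*p)
F(V) = 2*V²*(2 + V) (F(V) = ((V*(2 + V))*(2 + V - 2))*2 = ((V*(2 + V))*V)*2 = (V²*(2 + V))*2 = 2*V²*(2 + V))
F(-3) + (-6 - 1*2)*4 = 2*(-3)²*(2 - 3) + (-6 - 1*2)*4 = 2*9*(-1) + (-6 - 2)*4 = -18 - 8*4 = -18 - 32 = -50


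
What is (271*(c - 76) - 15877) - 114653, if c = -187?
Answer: -201803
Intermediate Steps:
(271*(c - 76) - 15877) - 114653 = (271*(-187 - 76) - 15877) - 114653 = (271*(-263) - 15877) - 114653 = (-71273 - 15877) - 114653 = -87150 - 114653 = -201803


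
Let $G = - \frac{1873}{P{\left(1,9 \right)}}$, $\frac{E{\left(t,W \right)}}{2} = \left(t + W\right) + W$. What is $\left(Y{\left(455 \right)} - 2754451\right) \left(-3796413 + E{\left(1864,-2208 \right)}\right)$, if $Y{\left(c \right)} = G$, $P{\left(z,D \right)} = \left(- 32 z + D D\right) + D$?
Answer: $\frac{607330473767027}{58} \approx 1.0471 \cdot 10^{13}$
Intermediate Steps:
$E{\left(t,W \right)} = 2 t + 4 W$ ($E{\left(t,W \right)} = 2 \left(\left(t + W\right) + W\right) = 2 \left(\left(W + t\right) + W\right) = 2 \left(t + 2 W\right) = 2 t + 4 W$)
$P{\left(z,D \right)} = D + D^{2} - 32 z$ ($P{\left(z,D \right)} = \left(- 32 z + D^{2}\right) + D = \left(D^{2} - 32 z\right) + D = D + D^{2} - 32 z$)
$G = - \frac{1873}{58}$ ($G = - \frac{1873}{9 + 9^{2} - 32} = - \frac{1873}{9 + 81 - 32} = - \frac{1873}{58} \approx -32.293$)
$Y{\left(c \right)} = - \frac{1873}{58}$
$\left(Y{\left(455 \right)} - 2754451\right) \left(-3796413 + E{\left(1864,-2208 \right)}\right) = \left(- \frac{1873}{58} - 2754451\right) \left(-3796413 + \left(2 \cdot 1864 + 4 \left(-2208\right)\right)\right) = - \frac{159760031 \left(-3796413 + \left(3728 - 8832\right)\right)}{58} = - \frac{159760031 \left(-3796413 - 5104\right)}{58} = \left(- \frac{159760031}{58}\right) \left(-3801517\right) = \frac{607330473767027}{58}$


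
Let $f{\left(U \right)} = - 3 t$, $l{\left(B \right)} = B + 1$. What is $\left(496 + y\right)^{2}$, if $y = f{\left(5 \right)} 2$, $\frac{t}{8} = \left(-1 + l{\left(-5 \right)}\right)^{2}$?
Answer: $495616$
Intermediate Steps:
$l{\left(B \right)} = 1 + B$
$t = 200$ ($t = 8 \left(-1 + \left(1 - 5\right)\right)^{2} = 8 \left(-1 - 4\right)^{2} = 8 \left(-5\right)^{2} = 8 \cdot 25 = 200$)
$f{\left(U \right)} = -600$ ($f{\left(U \right)} = \left(-3\right) 200 = -600$)
$y = -1200$ ($y = \left(-600\right) 2 = -1200$)
$\left(496 + y\right)^{2} = \left(496 - 1200\right)^{2} = \left(-704\right)^{2} = 495616$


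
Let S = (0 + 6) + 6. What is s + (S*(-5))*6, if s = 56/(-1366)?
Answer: -245908/683 ≈ -360.04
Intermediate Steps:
s = -28/683 (s = 56*(-1/1366) = -28/683 ≈ -0.040996)
S = 12 (S = 6 + 6 = 12)
s + (S*(-5))*6 = -28/683 + (12*(-5))*6 = -28/683 - 60*6 = -28/683 - 360 = -245908/683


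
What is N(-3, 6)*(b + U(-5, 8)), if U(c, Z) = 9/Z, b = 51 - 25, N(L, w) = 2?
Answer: 217/4 ≈ 54.250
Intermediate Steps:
b = 26
N(-3, 6)*(b + U(-5, 8)) = 2*(26 + 9/8) = 2*(217/8) = 217/4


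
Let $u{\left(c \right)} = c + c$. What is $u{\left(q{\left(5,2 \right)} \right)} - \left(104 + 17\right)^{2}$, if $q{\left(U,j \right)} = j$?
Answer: $-14637$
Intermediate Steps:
$u{\left(c \right)} = 2 c$
$u{\left(q{\left(5,2 \right)} \right)} - \left(104 + 17\right)^{2} = 2 \cdot 2 - \left(104 + 17\right)^{2} = 4 - 121^{2} = 4 - 14641 = -14637$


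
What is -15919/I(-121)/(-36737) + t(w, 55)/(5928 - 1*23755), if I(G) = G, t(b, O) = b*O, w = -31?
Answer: 7295238772/79244170379 ≈ 0.092060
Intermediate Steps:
t(b, O) = O*b
-15919/I(-121)/(-36737) + t(w, 55)/(5928 - 1*23755) = -15919/(-121)/(-36737) + (55*(-31))/(5928 - 1*23755) = -15919*(-1/121)*(-1/36737) - 1705/(5928 - 23755) = (15919/121)*(-1/36737) - 1705/(-17827) = -15919/4445177 - 1705*(-1/17827) = -15919/4445177 + 1705/17827 = 7295238772/79244170379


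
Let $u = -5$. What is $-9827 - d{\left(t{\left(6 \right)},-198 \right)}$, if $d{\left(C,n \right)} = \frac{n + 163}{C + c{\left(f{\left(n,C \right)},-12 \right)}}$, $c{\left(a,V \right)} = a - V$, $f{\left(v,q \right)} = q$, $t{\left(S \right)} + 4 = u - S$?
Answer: $- \frac{176921}{18} \approx -9828.9$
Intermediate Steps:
$t{\left(S \right)} = -9 - S$ ($t{\left(S \right)} = -4 - \left(5 + S\right) = -9 - S$)
$d{\left(C,n \right)} = \frac{163 + n}{12 + 2 C}$ ($d{\left(C,n \right)} = \frac{n + 163}{C + \left(C - -12\right)} = \frac{163 + n}{C + \left(C + 12\right)} = \frac{163 + n}{C + \left(12 + C\right)} = \frac{163 + n}{12 + 2 C}$)
$-9827 - d{\left(t{\left(6 \right)},-198 \right)} = -9827 - \frac{163 - 198}{2 \left(6 - 15\right)} = -9827 - \frac{1}{2} \frac{1}{6 - 15} \left(-35\right) = -9827 - \frac{1}{2} \frac{1}{-9} \left(-35\right) = -9827 - \frac{1}{2} \left(- \frac{1}{9}\right) \left(-35\right) = -9827 - \frac{35}{18} = - \frac{176921}{18}$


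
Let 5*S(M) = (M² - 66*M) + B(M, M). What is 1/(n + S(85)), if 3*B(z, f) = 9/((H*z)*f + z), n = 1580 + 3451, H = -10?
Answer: 120275/643952349 ≈ 0.00018678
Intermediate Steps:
n = 5031
B(z, f) = 3/(z - 10*f*z) (B(z, f) = (9/((-10*z)*f + z))/3 = (9/(-10*f*z + z))/3 = (9/(z - 10*f*z))/3 = 3/(z - 10*f*z))
S(M) = -66*M/5 + M²/5 - 3/(5*M*(-1 + 10*M)) (S(M) = ((M² - 66*M) - 3/(M*(-1 + 10*M)))/5 = (M² - 66*M - 3/(M*(-1 + 10*M)))/5 = -66*M/5 + M²/5 - 3/(5*M*(-1 + 10*M)))
1/(n + S(85)) = 1/(5031 + (⅕)*(-3 + 85²*(-1 + 10*85)*(-66 + 85))/(85*(-1 + 10*85))) = 1/(5031 + (⅕)*(1/85)*(-3 + 7225*(-1 + 850)*19)/(-1 + 850)) = 1/(5031 + (⅕)*(1/85)*(-3 + 7225*849*19)/849) = 1/(5031 + (⅕)*(1/85)*(1/849)*(-3 + 116546475)) = 1/(5031 + (⅕)*(1/85)*(1/849)*116546472) = 1/(5031 + 38848824/120275) = 1/(643952349/120275) = 120275/643952349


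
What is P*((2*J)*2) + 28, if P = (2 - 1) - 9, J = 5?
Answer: -132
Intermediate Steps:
P = -8 (P = 1 - 9 = -8)
P*((2*J)*2) + 28 = -8*2*5*2 + 28 = -80*2 + 28 = -8*20 + 28 = -160 + 28 = -132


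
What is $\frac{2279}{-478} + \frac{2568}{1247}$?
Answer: $- \frac{1614409}{596066} \approx -2.7084$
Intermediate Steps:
$\frac{2279}{-478} + \frac{2568}{1247} = 2279 \left(- \frac{1}{478}\right) + 2568 \cdot \frac{1}{1247} = - \frac{2279}{478} + \frac{2568}{1247} = - \frac{1614409}{596066}$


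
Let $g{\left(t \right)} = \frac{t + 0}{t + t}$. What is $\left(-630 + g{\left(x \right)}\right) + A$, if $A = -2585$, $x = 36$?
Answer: $- \frac{6429}{2} \approx -3214.5$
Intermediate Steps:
$g{\left(t \right)} = \frac{1}{2}$ ($g{\left(t \right)} = \frac{t}{2 t} = t \frac{1}{2 t} = \frac{1}{2}$)
$\left(-630 + g{\left(x \right)}\right) + A = \left(-630 + \frac{1}{2}\right) - 2585 = - \frac{1259}{2} - 2585 = - \frac{6429}{2}$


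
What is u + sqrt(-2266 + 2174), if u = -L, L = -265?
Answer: 265 + 2*I*sqrt(23) ≈ 265.0 + 9.5917*I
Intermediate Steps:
u = 265 (u = -1*(-265) = 265)
u + sqrt(-2266 + 2174) = 265 + sqrt(-2266 + 2174) = 265 + sqrt(-92) = 265 + 2*I*sqrt(23)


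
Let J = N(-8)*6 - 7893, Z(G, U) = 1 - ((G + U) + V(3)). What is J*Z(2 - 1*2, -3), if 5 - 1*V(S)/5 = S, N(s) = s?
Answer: 47646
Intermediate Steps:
V(S) = 25 - 5*S
Z(G, U) = -9 - G - U (Z(G, U) = 1 - ((G + U) + (25 - 5*3)) = 1 - ((G + U) + (25 - 15)) = 1 - ((G + U) + 10) = 1 - (10 + G + U) = 1 + (-10 - G - U) = -9 - G - U)
J = -7941 (J = -8*6 - 7893 = -48 - 7893 = -7941)
J*Z(2 - 1*2, -3) = -7941*(-9 - (2 - 1*2) - 1*(-3)) = -7941*(-9 - (2 - 2) + 3) = -7941*(-9 - 1*0 + 3) = -7941*(-9 + 0 + 3) = -7941*(-6) = 47646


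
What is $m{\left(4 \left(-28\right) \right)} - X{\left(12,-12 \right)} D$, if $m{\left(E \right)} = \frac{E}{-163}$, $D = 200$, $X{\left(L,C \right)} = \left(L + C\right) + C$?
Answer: $\frac{391312}{163} \approx 2400.7$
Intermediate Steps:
$X{\left(L,C \right)} = L + 2 C$ ($X{\left(L,C \right)} = \left(C + L\right) + C = L + 2 C$)
$m{\left(E \right)} = - \frac{E}{163}$ ($m{\left(E \right)} = E \left(- \frac{1}{163}\right) = - \frac{E}{163}$)
$m{\left(4 \left(-28\right) \right)} - X{\left(12,-12 \right)} D = - \frac{4 \left(-28\right)}{163} - \left(12 + 2 \left(-12\right)\right) 200 = \left(- \frac{1}{163}\right) \left(-112\right) - \left(12 - 24\right) 200 = \frac{112}{163} - \left(-12\right) 200 = \frac{112}{163} - -2400 = \frac{112}{163} + 2400 = \frac{391312}{163}$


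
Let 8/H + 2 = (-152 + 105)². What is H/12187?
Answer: 8/26896709 ≈ 2.9743e-7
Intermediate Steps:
H = 8/2207 (H = 8/(-2 + (-152 + 105)²) = 8/(-2 + (-47)²) = 8/(-2 + 2209) = 8/2207 ≈ 0.0036248)
H/12187 = (8/2207)/12187 = (8/2207)*(1/12187) = 8/26896709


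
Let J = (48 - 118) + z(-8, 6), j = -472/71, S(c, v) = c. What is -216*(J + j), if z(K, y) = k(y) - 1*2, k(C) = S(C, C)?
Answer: 1114128/71 ≈ 15692.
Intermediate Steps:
k(C) = C
j = -472/71 (j = -472*1/71 = -472/71 ≈ -6.6479)
z(K, y) = -2 + y (z(K, y) = y - 1*2 = y - 2 = -2 + y)
J = -66 (J = (48 - 118) + (-2 + 6) = -70 + 4 = -66)
-216*(J + j) = -216*(-66 - 472/71) = -216*(-5158/71) = 1114128/71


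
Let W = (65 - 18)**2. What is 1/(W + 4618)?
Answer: 1/6827 ≈ 0.00014648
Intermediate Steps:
W = 2209 (W = 47**2 = 2209)
1/(W + 4618) = 1/(2209 + 4618) = 1/6827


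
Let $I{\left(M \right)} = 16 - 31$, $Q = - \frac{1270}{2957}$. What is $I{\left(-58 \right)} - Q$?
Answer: $- \frac{43085}{2957} \approx -14.571$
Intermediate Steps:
$Q = - \frac{1270}{2957}$ ($Q = \left(-1270\right) \frac{1}{2957} = - \frac{1270}{2957} \approx -0.42949$)
$I{\left(M \right)} = -15$ ($I{\left(M \right)} = 16 - 31 = -15$)
$I{\left(-58 \right)} - Q = -15 - - \frac{1270}{2957} = -15 + \frac{1270}{2957} = - \frac{43085}{2957}$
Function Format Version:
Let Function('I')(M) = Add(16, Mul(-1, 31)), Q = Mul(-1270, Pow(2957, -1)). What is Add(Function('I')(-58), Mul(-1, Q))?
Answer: Rational(-43085, 2957) ≈ -14.571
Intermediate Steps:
Q = Rational(-1270, 2957) (Q = Mul(-1270, Rational(1, 2957)) = Rational(-1270, 2957) ≈ -0.42949)
Function('I')(M) = -15 (Function('I')(M) = Add(16, -31) = -15)
Add(Function('I')(-58), Mul(-1, Q)) = Add(-15, Mul(-1, Rational(-1270, 2957))) = Add(-15, Rational(1270, 2957)) = Rational(-43085, 2957)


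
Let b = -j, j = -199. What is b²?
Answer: 39601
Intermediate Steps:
b = 199 (b = -1*(-199) = 199)
b² = 199² = 39601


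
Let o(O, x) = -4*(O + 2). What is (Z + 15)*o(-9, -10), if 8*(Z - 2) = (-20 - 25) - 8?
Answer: 581/2 ≈ 290.50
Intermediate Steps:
o(O, x) = -8 - 4*O (o(O, x) = -4*(2 + O) = -8 - 4*O)
Z = -37/8 (Z = 2 + ((-20 - 25) - 8)/8 = 2 + (-45 - 8)/8 = 2 + (⅛)*(-53) = 2 - 53/8 = -37/8 ≈ -4.6250)
(Z + 15)*o(-9, -10) = (-37/8 + 15)*(-8 - 4*(-9)) = 83*(-8 + 36)/8 = (83/8)*28 = 581/2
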